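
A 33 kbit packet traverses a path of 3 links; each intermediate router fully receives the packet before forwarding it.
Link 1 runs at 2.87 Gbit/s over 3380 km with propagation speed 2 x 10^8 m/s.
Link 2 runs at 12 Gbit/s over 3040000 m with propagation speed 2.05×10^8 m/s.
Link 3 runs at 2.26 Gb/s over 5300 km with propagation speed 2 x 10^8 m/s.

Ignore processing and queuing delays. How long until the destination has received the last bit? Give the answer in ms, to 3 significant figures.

L = 33000 bits.
Transmission delays (L/R per hop): 0.0114983, 0.00275, 0.0146018 ms; sum = 0.02885 ms.
Propagation delays (d/s per hop): 16.9, 14.8293, 26.5 ms; sum = 58.2293 ms.
End-to-end = 58.3 ms.

58.3 ms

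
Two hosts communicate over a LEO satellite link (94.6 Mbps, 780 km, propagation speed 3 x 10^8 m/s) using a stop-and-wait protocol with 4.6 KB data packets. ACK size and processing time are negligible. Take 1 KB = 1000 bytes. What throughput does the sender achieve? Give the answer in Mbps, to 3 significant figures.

t_tx = L/R = 36800/94600000 = 0.000389006 s.
t_prop = 780000/300000000 = 0.0026 s; RTT = 0.0052 s.
Cycle = t_tx + RTT = 0.00558901 s.
Throughput = L / cycle = 36800 / 0.00558901 = 6.58 Mbps.

6.58 Mbps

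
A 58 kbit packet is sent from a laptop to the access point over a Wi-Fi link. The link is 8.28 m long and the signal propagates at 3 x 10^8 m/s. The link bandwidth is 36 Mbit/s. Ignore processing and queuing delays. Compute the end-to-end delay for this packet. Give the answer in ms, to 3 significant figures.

L = 58000 bits.
Transmission delay = L/R = 58000 / 36000000 = 1.61111 ms.
Propagation delay = d/s = 8.28 m / 300000000 m/s = 2.76e-05 ms.
Total = 1.61 ms.

1.61 ms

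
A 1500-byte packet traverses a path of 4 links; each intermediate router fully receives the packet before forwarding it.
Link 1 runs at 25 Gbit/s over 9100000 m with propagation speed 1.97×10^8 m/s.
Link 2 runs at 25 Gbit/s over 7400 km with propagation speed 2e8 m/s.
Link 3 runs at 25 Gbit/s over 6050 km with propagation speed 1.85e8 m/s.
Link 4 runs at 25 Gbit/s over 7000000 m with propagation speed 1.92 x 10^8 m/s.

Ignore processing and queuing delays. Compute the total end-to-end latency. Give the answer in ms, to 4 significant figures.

152.4 ms

L = 1500 × 8 = 12000 bits.
Transmission delay per hop = L/R = 12000/25000000000 = 0.00048 ms; 4 hops → 0.00192 ms.
Propagation delays (d/s per hop): 46.1929, 37, 32.7027, 36.4583 ms; sum = 152.354 ms.
End-to-end = 152.4 ms.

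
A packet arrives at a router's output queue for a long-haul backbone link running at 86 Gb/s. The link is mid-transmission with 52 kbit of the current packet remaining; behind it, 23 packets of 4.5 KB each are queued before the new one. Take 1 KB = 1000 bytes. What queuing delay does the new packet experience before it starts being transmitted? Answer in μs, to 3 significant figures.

10.2 μs

Each queued packet: L/R = 36000/86000000000 = 0.418605 μs.
23 queued → 9.62791 μs.
Plus remaining 52000 bits of current packet: 0.604651 μs.
Queuing delay = 10.2 μs.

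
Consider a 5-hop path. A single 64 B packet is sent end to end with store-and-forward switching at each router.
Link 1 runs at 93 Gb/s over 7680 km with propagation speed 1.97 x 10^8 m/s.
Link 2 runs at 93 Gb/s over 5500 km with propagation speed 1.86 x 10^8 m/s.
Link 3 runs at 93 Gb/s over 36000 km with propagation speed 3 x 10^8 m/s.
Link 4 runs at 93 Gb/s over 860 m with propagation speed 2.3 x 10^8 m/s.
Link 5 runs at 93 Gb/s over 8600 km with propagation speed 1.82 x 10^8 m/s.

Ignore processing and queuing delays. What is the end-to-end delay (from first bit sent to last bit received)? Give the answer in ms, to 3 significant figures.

236 ms

L = 64 × 8 = 512 bits.
Transmission delay per hop = L/R = 512/93000000000 = 5.50538e-06 ms; 5 hops → 2.75269e-05 ms.
Propagation delays (d/s per hop): 38.9848, 29.5699, 120, 0.00373913, 47.2527 ms; sum = 235.811 ms.
End-to-end = 236 ms.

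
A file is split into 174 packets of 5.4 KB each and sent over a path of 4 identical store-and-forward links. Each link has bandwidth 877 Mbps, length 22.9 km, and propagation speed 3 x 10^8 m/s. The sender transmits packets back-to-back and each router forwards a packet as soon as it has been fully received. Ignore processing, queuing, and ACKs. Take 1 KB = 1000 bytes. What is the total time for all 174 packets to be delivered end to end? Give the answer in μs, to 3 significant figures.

9020 μs

Per-hop transmission t_tx = L/R = 43200/877000000 = 49.2588 μs.
Per-hop propagation t_prop = 22900/300000000 = 76.3333 μs.
Pipeline fill: first packet needs 4·t_tx to clear all hops; remaining 173 packets each add one t_tx.
Total = (4+174-1)·t_tx + 4·t_prop = 177·49.2588 + 4·76.3333 = 9020 μs.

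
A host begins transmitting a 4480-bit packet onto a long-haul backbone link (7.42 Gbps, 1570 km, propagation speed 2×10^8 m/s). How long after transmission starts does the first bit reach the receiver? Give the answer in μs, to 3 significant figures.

7850 μs

First bit experiences only propagation delay: d/s = 1570000/200000000 = 7850 μs.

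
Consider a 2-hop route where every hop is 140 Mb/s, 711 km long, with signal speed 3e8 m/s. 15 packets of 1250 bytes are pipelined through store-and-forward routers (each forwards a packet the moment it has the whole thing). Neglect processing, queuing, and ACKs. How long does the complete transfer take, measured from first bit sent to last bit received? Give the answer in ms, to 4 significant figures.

5.883 ms

Per-hop transmission t_tx = L/R = 10000/140000000 = 0.0714286 ms.
Per-hop propagation t_prop = 711000/300000000 = 2.37 ms.
Pipeline fill: first packet needs 2·t_tx to clear all hops; remaining 14 packets each add one t_tx.
Total = (2+15-1)·t_tx + 2·t_prop = 16·0.0714286 + 2·2.37 = 5.883 ms.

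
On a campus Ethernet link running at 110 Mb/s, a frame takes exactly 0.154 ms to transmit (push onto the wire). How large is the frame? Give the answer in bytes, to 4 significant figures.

L = R × t_tx = 110000000 b/s × 0.000154 s = 16940 bits.
In bytes: 16940 / 8 = 2118 bytes.

2118 bytes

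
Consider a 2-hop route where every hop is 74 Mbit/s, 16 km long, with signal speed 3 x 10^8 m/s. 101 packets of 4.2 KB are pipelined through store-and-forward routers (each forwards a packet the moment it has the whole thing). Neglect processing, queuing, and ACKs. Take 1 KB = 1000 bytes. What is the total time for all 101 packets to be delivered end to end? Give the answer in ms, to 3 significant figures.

46.4 ms

Per-hop transmission t_tx = L/R = 33600/74000000 = 0.454054 ms.
Per-hop propagation t_prop = 16000/300000000 = 0.0533333 ms.
Pipeline fill: first packet needs 2·t_tx to clear all hops; remaining 100 packets each add one t_tx.
Total = (2+101-1)·t_tx + 2·t_prop = 102·0.454054 + 2·0.0533333 = 46.4 ms.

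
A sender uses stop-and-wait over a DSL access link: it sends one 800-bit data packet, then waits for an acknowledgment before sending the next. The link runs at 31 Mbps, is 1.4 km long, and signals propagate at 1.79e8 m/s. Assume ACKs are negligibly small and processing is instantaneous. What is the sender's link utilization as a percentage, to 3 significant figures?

t_tx = L/R = 800/31000000 = 2.58065e-05 s.
t_prop = 1400/179000000 = 7.82123e-06 s; RTT = 1.56425e-05 s.
Cycle = t_tx + RTT = 4.14489e-05 s.
Utilization = t_tx / cycle = 2.58065e-05/4.14489e-05 = 62.3 %.

62.3 %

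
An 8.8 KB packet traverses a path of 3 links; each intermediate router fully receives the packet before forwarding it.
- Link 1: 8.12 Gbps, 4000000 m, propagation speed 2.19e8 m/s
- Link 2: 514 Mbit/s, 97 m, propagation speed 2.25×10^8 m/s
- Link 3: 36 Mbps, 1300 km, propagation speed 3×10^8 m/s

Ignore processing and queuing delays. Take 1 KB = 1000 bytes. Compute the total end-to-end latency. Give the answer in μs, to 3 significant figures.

L = 70400 bits.
Transmission delays (L/R per hop): 8.66995, 136.965, 1955.56 μs; sum = 2101.19 μs.
Propagation delays (d/s per hop): 18264.8, 0.431111, 4333.33 μs; sum = 22598.6 μs.
End-to-end = 24700 μs.

24700 μs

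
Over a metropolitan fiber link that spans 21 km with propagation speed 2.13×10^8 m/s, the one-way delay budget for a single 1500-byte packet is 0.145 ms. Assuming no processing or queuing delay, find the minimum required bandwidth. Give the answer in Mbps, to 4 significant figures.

258.6 Mbps

L = 12000 bits.
Propagation delay = 21000 / 213000000 = 0.0985915 ms.
Transmission budget = 0.145 − 0.0985915 = 0.0464085 ms.
R ≥ L / t_tx = 12000 bits / 4.64085e-05 s = 258.6 Mbps.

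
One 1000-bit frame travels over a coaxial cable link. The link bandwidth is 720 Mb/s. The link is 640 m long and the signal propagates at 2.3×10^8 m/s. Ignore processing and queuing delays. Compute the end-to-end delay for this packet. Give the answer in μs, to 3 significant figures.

4.17 μs

Transmission delay = L/R = 1000 / 720000000 = 1.38889 μs.
Propagation delay = d/s = 640 m / 2.3e+08 m/s = 2.78261 μs.
Total = 4.17 μs.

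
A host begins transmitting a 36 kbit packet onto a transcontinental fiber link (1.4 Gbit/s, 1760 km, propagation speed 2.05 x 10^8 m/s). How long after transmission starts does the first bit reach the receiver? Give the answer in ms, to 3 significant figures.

First bit experiences only propagation delay: d/s = 1760000/2.05e+08 = 8.59 ms.

8.59 ms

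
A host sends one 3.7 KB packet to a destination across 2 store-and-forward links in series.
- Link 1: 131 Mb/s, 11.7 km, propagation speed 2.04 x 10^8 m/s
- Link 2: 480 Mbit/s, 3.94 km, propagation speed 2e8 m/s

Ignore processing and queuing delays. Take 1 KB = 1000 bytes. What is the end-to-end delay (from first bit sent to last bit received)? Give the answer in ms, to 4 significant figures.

L = 29600 bits.
Transmission delays (L/R per hop): 0.225954, 0.0616667 ms; sum = 0.287621 ms.
Propagation delays (d/s per hop): 0.0573529, 0.0197 ms; sum = 0.0770529 ms.
End-to-end = 0.3647 ms.

0.3647 ms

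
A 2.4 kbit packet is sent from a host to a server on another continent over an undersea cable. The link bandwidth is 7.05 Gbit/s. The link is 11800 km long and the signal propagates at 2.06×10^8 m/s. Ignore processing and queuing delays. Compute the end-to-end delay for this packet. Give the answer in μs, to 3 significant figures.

57300 μs

L = 2400 bits.
Transmission delay = L/R = 2400 / 7050000000 = 0.340426 μs.
Propagation delay = d/s = 11800000 m / 206000000 m/s = 57281.6 μs.
Total = 57300 μs.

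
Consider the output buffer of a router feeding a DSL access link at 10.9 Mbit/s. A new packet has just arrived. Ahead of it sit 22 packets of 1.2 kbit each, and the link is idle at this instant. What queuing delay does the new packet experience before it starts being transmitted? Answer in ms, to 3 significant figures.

Each queued packet: L/R = 1200/10900000 = 0.110092 ms.
22 queued → 2.42202 ms.
Queuing delay = 2.42 ms.

2.42 ms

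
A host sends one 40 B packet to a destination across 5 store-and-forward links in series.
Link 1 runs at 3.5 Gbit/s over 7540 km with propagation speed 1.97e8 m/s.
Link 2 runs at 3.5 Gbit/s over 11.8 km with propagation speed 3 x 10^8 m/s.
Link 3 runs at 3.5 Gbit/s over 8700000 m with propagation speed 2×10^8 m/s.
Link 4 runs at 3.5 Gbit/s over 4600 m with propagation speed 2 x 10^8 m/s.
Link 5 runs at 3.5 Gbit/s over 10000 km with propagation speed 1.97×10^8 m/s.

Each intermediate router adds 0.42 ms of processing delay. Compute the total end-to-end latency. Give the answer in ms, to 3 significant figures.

L = 40 × 8 = 320 bits.
Transmission delay per hop = L/R = 320/3500000000 = 9.14286e-05 ms; 5 hops → 0.000457143 ms.
Propagation delays (d/s per hop): 38.2741, 0.0393333, 43.5, 0.023, 50.7614 ms; sum = 132.598 ms.
Processing at 4 router(s): 4 × 0.42 ms = 1.68 ms.
End-to-end = 134 ms.

134 ms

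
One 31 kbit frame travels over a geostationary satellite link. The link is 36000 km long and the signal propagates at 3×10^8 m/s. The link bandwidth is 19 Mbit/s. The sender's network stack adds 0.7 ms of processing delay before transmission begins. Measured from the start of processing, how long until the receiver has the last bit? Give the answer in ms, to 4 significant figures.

122.3 ms

L = 31000 bits.
Transmission delay = L/R = 31000 / 19000000 = 1.63158 ms.
Propagation delay = d/s = 36000000 m / 300000000 m/s = 120 ms.
Plus processing delay 0.7 ms = 0.7 ms.
Total = 122.3 ms.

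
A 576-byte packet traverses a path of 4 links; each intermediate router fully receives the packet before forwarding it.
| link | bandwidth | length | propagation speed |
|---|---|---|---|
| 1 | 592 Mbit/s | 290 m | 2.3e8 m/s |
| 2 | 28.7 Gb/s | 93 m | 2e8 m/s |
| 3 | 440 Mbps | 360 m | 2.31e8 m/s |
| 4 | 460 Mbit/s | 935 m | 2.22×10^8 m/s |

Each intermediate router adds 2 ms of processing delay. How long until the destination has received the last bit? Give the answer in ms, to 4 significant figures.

L = 576 × 8 = 4608 bits.
Transmission delays (L/R per hop): 0.00778378, 0.000160557, 0.0104727, 0.0100174 ms; sum = 0.0284345 ms.
Propagation delays (d/s per hop): 0.00126087, 0.000465, 0.00155844, 0.00421171 ms; sum = 0.00749602 ms.
Processing at 3 router(s): 3 × 2 ms = 6 ms.
End-to-end = 6.036 ms.

6.036 ms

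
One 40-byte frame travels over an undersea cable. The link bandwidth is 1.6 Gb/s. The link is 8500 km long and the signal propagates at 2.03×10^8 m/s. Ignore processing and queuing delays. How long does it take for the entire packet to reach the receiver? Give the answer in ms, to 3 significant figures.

L = 40 × 8 = 320 bits.
Transmission delay = L/R = 320 / 1600000000 = 0.0002 ms.
Propagation delay = d/s = 8500000 m / 2.03e+08 m/s = 41.8719 ms.
Total = 41.9 ms.

41.9 ms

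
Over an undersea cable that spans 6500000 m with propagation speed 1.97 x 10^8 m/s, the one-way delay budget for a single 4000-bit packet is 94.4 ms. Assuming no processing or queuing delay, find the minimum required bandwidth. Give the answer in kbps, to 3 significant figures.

65.1 kbps

Propagation delay = 6500000 / 197000000 = 32.9949 ms.
Transmission budget = 94.4 − 32.9949 = 61.4051 ms.
R ≥ L / t_tx = 4000 bits / 0.0614051 s = 65.1 kbps.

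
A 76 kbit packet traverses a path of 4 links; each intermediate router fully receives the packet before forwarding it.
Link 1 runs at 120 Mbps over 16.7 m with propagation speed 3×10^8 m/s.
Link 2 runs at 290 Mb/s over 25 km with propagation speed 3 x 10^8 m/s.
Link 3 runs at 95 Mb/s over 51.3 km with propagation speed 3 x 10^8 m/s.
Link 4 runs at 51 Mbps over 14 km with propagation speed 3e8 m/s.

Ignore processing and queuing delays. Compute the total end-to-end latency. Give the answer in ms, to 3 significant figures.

3.49 ms

L = 76000 bits.
Transmission delays (L/R per hop): 0.633333, 0.262069, 0.8, 1.4902 ms; sum = 3.1856 ms.
Propagation delays (d/s per hop): 5.56667e-05, 0.0833333, 0.171, 0.0466667 ms; sum = 0.301056 ms.
End-to-end = 3.49 ms.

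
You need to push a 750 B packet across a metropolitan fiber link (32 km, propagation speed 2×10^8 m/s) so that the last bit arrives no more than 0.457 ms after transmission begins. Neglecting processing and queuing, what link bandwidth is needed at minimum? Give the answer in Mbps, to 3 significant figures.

20.2 Mbps

L = 6000 bits.
Propagation delay = 32000 / 200000000 = 0.16 ms.
Transmission budget = 0.457 − 0.16 = 0.297 ms.
R ≥ L / t_tx = 6000 bits / 0.000297 s = 20.2 Mbps.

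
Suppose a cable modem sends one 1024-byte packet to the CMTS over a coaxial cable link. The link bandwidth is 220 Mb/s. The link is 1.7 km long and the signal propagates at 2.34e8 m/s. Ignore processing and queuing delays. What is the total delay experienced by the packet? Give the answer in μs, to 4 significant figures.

L = 1024 × 8 = 8192 bits.
Transmission delay = L/R = 8192 / 220000000 = 37.2364 μs.
Propagation delay = d/s = 1700 m / 234000000 m/s = 7.26496 μs.
Total = 44.50 μs.

44.50 μs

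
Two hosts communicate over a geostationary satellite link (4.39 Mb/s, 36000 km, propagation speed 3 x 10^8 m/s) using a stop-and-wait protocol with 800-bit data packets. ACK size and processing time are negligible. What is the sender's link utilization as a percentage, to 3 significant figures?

t_tx = L/R = 800/4390000 = 0.000182232 s.
t_prop = 36000000/300000000 = 0.12 s; RTT = 0.24 s.
Cycle = t_tx + RTT = 0.240182 s.
Utilization = t_tx / cycle = 0.000182232/0.240182 = 0.0759 %.

0.0759 %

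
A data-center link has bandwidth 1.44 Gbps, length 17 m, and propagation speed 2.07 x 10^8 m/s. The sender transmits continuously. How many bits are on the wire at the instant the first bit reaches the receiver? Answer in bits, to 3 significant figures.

118 bits

Propagation delay = 17 / 2.07e+08 = 8.21256e-08 s.
BDP = R × t_prop = 1440000000 × 8.21256e-08 = 118.261 bits.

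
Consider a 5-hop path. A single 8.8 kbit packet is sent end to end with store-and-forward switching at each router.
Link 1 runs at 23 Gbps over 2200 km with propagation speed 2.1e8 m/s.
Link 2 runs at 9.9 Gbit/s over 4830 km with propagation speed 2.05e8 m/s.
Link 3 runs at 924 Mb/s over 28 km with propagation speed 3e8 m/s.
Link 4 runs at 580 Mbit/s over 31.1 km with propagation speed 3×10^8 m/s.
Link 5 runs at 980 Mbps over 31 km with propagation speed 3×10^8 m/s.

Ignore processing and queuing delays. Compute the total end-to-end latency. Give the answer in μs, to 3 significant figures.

L = 8800 bits.
Transmission delays (L/R per hop): 0.382609, 0.888889, 9.52381, 15.1724, 8.97959 μs; sum = 34.9473 μs.
Propagation delays (d/s per hop): 10476.2, 23561, 93.3333, 103.667, 103.333 μs; sum = 34337.5 μs.
End-to-end = 34400 μs.

34400 μs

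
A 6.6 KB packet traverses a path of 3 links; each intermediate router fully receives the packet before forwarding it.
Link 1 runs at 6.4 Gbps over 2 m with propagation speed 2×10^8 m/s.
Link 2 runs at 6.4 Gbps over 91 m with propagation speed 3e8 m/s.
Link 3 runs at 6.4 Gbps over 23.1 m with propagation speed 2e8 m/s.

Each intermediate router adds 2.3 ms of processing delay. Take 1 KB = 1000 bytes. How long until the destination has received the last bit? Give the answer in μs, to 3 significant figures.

L = 52800 bits.
Transmission delay per hop = L/R = 52800/6400000000 = 8.25 μs; 3 hops → 24.75 μs.
Propagation delays (d/s per hop): 0.01, 0.303333, 0.1155 μs; sum = 0.428833 μs.
Processing at 2 router(s): 2 × 2.3 ms = 4600 μs.
End-to-end = 4630 μs.

4630 μs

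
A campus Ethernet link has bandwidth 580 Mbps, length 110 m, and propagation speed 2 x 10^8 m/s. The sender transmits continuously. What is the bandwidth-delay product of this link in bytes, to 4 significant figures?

Propagation delay = 110 / 200000000 = 5.5e-07 s.
BDP = R × t_prop = 580000000 × 5.5e-07 = 319 bits.
In bytes: 319/8 = 39.88 bytes.

39.88 bytes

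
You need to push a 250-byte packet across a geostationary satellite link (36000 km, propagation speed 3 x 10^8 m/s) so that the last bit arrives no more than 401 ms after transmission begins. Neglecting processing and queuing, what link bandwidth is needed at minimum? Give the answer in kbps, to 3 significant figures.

L = 2000 bits.
Propagation delay = 36000000 / 300000000 = 120 ms.
Transmission budget = 401 − 120 = 281 ms.
R ≥ L / t_tx = 2000 bits / 0.281 s = 7.12 kbps.

7.12 kbps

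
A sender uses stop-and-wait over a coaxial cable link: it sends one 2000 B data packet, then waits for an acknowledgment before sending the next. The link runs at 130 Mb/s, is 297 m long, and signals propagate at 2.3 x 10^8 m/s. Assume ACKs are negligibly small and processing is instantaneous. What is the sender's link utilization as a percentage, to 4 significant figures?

t_tx = L/R = 16000/130000000 = 0.000123077 s.
t_prop = 297/2.3e+08 = 1.2913e-06 s; RTT = 2.58261e-06 s.
Cycle = t_tx + RTT = 0.00012566 s.
Utilization = t_tx / cycle = 0.000123077/0.00012566 = 97.94 %.

97.94 %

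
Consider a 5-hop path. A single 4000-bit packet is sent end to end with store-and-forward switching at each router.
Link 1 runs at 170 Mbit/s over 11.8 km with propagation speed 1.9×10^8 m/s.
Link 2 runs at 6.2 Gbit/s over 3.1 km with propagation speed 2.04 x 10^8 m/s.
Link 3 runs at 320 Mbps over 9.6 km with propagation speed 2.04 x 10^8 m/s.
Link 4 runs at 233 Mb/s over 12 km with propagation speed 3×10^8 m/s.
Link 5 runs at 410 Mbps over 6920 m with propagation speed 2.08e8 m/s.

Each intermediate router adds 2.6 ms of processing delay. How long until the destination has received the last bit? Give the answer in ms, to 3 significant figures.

10.7 ms

Transmission delays (L/R per hop): 0.0235294, 0.000645161, 0.0125, 0.0171674, 0.0097561 ms; sum = 0.0635981 ms.
Propagation delays (d/s per hop): 0.0621053, 0.0151961, 0.0470588, 0.04, 0.0332692 ms; sum = 0.197629 ms.
Processing at 4 router(s): 4 × 2.6 ms = 10.4 ms.
End-to-end = 10.7 ms.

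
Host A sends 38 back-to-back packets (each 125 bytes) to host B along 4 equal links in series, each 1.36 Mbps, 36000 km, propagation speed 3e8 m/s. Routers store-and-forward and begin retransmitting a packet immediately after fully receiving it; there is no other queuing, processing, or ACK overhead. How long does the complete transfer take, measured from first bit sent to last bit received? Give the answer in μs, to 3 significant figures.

Per-hop transmission t_tx = L/R = 1000/1360000 = 735.294 μs.
Per-hop propagation t_prop = 36000000/300000000 = 120000 μs.
Pipeline fill: first packet needs 4·t_tx to clear all hops; remaining 37 packets each add one t_tx.
Total = (4+38-1)·t_tx + 4·t_prop = 41·735.294 + 4·120000 = 510000 μs.

510000 μs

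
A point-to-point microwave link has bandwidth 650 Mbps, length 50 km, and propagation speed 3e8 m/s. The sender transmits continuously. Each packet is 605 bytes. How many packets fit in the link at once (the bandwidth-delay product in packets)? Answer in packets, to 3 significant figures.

22.4 packets

Propagation delay = 50000 / 300000000 = 0.000166667 s.
BDP = R × t_prop = 650000000 × 0.000166667 = 108333 bits.
In packets of 4840 bits: 22.4 packets.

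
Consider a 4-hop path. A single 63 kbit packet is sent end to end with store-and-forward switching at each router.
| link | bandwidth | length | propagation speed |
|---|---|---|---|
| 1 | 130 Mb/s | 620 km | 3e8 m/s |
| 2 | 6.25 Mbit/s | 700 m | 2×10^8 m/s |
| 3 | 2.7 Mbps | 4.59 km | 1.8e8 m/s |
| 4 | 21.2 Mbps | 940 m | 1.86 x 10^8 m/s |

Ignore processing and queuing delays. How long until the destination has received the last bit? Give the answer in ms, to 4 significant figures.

38.97 ms

L = 63000 bits.
Transmission delays (L/R per hop): 0.484615, 10.08, 23.3333, 2.9717 ms; sum = 36.8696 ms.
Propagation delays (d/s per hop): 2.06667, 0.0035, 0.0255, 0.00505376 ms; sum = 2.10072 ms.
End-to-end = 38.97 ms.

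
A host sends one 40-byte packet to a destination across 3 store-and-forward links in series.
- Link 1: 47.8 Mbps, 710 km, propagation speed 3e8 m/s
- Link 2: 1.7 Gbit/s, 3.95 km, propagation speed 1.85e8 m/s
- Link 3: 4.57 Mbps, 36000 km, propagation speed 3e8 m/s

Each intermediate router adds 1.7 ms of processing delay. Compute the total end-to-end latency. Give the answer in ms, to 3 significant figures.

L = 40 × 8 = 320 bits.
Transmission delays (L/R per hop): 0.00669456, 0.000188235, 0.0700219 ms; sum = 0.0769047 ms.
Propagation delays (d/s per hop): 2.36667, 0.0213514, 120 ms; sum = 122.388 ms.
Processing at 2 router(s): 2 × 1.7 ms = 3.4 ms.
End-to-end = 126 ms.

126 ms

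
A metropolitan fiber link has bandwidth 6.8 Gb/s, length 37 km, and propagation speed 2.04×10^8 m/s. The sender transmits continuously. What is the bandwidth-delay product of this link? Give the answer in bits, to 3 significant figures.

Propagation delay = 37000 / 204000000 = 0.000181373 s.
BDP = R × t_prop = 6800000000 × 0.000181373 = 1233330 bits.

1230000 bits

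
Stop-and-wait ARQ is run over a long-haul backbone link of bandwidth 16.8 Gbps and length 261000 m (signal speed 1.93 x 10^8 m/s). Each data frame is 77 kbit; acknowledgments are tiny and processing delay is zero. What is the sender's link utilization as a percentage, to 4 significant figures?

t_tx = L/R = 77000/16800000000 = 4.58333e-06 s.
t_prop = 261000/193000000 = 0.00135233 s; RTT = 0.00270466 s.
Cycle = t_tx + RTT = 0.00270925 s.
Utilization = t_tx / cycle = 4.58333e-06/0.00270925 = 0.1692 %.

0.1692 %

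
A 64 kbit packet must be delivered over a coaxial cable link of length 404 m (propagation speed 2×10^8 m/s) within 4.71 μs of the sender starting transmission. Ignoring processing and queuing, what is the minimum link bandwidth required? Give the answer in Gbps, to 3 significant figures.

23.8 Gbps

Propagation delay = 404 / 200000000 = 2.02 μs.
Transmission budget = 4.71 − 2.02 = 2.69 μs.
R ≥ L / t_tx = 64000 bits / 2.69e-06 s = 23.8 Gbps.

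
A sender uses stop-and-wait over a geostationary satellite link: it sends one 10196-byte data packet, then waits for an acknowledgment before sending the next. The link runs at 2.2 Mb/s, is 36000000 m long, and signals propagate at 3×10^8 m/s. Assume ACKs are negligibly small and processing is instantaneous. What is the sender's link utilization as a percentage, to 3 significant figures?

t_tx = L/R = 81568/2200000 = 0.0370764 s.
t_prop = 36000000/300000000 = 0.12 s; RTT = 0.24 s.
Cycle = t_tx + RTT = 0.277076 s.
Utilization = t_tx / cycle = 0.0370764/0.277076 = 13.4 %.

13.4 %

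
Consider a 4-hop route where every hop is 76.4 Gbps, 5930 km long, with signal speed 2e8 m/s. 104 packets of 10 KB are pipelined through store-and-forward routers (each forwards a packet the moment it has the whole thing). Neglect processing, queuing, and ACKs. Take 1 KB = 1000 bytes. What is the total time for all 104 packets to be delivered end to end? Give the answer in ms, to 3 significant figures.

Per-hop transmission t_tx = L/R = 80000/76400000000 = 0.00104712 ms.
Per-hop propagation t_prop = 5930000/200000000 = 29.65 ms.
Pipeline fill: first packet needs 4·t_tx to clear all hops; remaining 103 packets each add one t_tx.
Total = (4+104-1)·t_tx + 4·t_prop = 107·0.00104712 + 4·29.65 = 119 ms.

119 ms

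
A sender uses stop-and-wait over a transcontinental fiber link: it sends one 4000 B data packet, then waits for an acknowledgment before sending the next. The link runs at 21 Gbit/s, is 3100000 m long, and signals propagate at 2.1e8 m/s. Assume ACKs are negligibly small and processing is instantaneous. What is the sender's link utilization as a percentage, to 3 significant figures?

0.00516 %

t_tx = L/R = 32000/21000000000 = 1.52381e-06 s.
t_prop = 3100000/210000000 = 0.0147619 s; RTT = 0.0295238 s.
Cycle = t_tx + RTT = 0.0295253 s.
Utilization = t_tx / cycle = 1.52381e-06/0.0295253 = 0.00516 %.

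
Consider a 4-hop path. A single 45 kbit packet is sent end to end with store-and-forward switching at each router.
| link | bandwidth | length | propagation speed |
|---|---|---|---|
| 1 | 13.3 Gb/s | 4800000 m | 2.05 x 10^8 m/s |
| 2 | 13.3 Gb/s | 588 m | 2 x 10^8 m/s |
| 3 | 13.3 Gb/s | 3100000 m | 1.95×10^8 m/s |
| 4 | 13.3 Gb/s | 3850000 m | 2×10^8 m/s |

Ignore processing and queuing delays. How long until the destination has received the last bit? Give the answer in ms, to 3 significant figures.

58.6 ms

L = 45000 bits.
Transmission delay per hop = L/R = 45000/13300000000 = 0.00338346 ms; 4 hops → 0.0135338 ms.
Propagation delays (d/s per hop): 23.4146, 0.00294, 15.8974, 19.25 ms; sum = 58.565 ms.
End-to-end = 58.6 ms.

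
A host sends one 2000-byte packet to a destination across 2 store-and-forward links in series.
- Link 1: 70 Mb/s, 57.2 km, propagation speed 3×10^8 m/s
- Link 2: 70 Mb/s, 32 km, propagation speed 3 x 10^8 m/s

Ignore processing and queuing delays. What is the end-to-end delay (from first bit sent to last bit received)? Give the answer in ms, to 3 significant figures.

L = 2000 × 8 = 16000 bits.
Transmission delay per hop = L/R = 16000/70000000 = 0.228571 ms; 2 hops → 0.457143 ms.
Propagation delays (d/s per hop): 0.190667, 0.106667 ms; sum = 0.297333 ms.
End-to-end = 0.754 ms.

0.754 ms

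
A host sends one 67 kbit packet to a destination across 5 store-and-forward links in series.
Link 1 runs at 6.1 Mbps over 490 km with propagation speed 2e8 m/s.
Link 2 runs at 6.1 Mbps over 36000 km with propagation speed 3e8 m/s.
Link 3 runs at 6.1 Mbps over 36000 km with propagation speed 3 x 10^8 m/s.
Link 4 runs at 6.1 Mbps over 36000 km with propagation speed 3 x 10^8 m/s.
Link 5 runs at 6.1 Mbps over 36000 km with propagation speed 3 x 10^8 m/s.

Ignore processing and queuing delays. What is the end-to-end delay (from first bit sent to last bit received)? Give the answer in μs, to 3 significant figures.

537000 μs

L = 67000 bits.
Transmission delay per hop = L/R = 67000/6100000 = 10983.6 μs; 5 hops → 54918 μs.
Propagation delays (d/s per hop): 2450, 120000, 120000, 120000, 120000 μs; sum = 482450 μs.
End-to-end = 537000 μs.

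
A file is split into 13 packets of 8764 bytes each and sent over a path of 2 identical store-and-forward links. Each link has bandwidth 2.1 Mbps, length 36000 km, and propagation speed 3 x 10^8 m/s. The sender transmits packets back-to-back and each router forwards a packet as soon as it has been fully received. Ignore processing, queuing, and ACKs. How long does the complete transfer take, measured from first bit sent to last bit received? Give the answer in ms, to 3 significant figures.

707 ms

Per-hop transmission t_tx = L/R = 70112/2100000 = 33.3867 ms.
Per-hop propagation t_prop = 36000000/300000000 = 120 ms.
Pipeline fill: first packet needs 2·t_tx to clear all hops; remaining 12 packets each add one t_tx.
Total = (2+13-1)·t_tx + 2·t_prop = 14·33.3867 + 2·120 = 707 ms.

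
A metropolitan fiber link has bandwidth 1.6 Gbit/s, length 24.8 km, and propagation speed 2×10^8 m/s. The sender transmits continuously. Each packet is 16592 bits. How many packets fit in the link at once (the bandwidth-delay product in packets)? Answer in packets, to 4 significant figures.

Propagation delay = 24800 / 200000000 = 0.000124 s.
BDP = R × t_prop = 1600000000 × 0.000124 = 198400 bits.
In packets of 16592 bits: 11.96 packets.

11.96 packets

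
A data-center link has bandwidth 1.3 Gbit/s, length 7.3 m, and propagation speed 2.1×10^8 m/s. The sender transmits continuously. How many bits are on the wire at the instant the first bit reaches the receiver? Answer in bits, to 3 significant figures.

45.2 bits

Propagation delay = 7.3 / 210000000 = 3.47619e-08 s.
BDP = R × t_prop = 1300000000 × 3.47619e-08 = 45.1905 bits.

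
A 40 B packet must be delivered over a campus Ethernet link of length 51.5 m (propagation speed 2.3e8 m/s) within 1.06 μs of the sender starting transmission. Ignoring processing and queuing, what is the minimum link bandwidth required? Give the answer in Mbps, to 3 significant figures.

L = 320 bits.
Propagation delay = 51.5 / 2.3e+08 = 0.223913 μs.
Transmission budget = 1.06 − 0.223913 = 0.836087 μs.
R ≥ L / t_tx = 320 bits / 8.36087e-07 s = 383 Mbps.

383 Mbps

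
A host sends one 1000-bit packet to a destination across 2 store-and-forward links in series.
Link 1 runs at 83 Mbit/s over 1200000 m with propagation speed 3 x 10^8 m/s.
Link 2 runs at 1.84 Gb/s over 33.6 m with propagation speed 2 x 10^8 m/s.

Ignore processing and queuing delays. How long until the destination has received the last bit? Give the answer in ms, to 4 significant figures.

4.013 ms

Transmission delays (L/R per hop): 0.0120482, 0.000543478 ms; sum = 0.0125917 ms.
Propagation delays (d/s per hop): 4, 0.000168 ms; sum = 4.00017 ms.
End-to-end = 4.013 ms.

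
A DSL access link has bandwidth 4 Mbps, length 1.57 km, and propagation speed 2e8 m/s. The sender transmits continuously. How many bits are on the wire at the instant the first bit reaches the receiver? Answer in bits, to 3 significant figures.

31.4 bits

Propagation delay = 1570 / 200000000 = 7.85e-06 s.
BDP = R × t_prop = 4000000 × 7.85e-06 = 31.4 bits.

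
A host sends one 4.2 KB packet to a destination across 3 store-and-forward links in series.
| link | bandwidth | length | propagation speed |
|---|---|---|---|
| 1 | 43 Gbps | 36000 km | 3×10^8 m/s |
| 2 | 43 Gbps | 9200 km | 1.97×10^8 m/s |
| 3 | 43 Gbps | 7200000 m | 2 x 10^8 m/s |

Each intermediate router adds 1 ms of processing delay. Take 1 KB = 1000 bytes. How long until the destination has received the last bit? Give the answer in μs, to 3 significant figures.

L = 33600 bits.
Transmission delay per hop = L/R = 33600/43000000000 = 0.781395 μs; 3 hops → 2.34419 μs.
Propagation delays (d/s per hop): 120000, 46700.5, 36000 μs; sum = 202701 μs.
Processing at 2 router(s): 2 × 1 ms = 2000 μs.
End-to-end = 205000 μs.

205000 μs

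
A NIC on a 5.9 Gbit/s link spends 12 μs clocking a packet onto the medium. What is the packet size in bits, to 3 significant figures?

L = R × t_tx = 5900000000 b/s × 1.2e-05 s = 70800 bits.

70800 bits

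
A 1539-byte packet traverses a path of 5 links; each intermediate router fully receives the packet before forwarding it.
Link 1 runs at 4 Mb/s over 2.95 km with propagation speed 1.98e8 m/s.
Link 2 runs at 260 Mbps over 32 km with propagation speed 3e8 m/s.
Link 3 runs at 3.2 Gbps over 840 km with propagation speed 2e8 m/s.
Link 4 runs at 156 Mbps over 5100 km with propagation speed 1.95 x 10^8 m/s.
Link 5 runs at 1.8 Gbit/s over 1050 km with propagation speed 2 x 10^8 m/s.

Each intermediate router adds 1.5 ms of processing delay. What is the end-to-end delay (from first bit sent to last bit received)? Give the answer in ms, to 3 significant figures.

44.9 ms

L = 1539 × 8 = 12312 bits.
Transmission delays (L/R per hop): 3.078, 0.0473538, 0.0038475, 0.0789231, 0.00684 ms; sum = 3.21496 ms.
Propagation delays (d/s per hop): 0.014899, 0.106667, 4.2, 26.1538, 5.25 ms; sum = 35.7254 ms.
Processing at 4 router(s): 4 × 1.5 ms = 6 ms.
End-to-end = 44.9 ms.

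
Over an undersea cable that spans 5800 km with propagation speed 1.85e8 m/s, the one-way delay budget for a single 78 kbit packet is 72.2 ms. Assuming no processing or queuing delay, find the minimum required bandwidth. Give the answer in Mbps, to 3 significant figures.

Propagation delay = 5800000 / 185000000 = 31.3514 ms.
Transmission budget = 72.2 − 31.3514 = 40.8486 ms.
R ≥ L / t_tx = 78000 bits / 0.0408486 s = 1.91 Mbps.

1.91 Mbps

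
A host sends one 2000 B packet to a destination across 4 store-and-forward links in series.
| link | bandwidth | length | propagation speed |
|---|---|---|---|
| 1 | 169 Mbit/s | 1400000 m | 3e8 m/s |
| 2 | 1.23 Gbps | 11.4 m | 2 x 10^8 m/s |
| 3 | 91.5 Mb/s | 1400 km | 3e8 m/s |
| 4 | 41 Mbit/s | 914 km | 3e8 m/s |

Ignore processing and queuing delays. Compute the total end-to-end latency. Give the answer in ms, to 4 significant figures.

L = 2000 × 8 = 16000 bits.
Transmission delays (L/R per hop): 0.0946746, 0.0130081, 0.174863, 0.390244 ms; sum = 0.67279 ms.
Propagation delays (d/s per hop): 4.66667, 5.7e-05, 4.66667, 3.04667 ms; sum = 12.3801 ms.
End-to-end = 13.05 ms.

13.05 ms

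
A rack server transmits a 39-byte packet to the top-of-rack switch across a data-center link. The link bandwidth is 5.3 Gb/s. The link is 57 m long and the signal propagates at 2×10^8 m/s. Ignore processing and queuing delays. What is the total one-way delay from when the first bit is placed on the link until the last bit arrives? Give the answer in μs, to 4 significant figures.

0.3439 μs

L = 39 × 8 = 312 bits.
Transmission delay = L/R = 312 / 5300000000 = 0.0588679 μs.
Propagation delay = d/s = 57 m / 200000000 m/s = 0.285 μs.
Total = 0.3439 μs.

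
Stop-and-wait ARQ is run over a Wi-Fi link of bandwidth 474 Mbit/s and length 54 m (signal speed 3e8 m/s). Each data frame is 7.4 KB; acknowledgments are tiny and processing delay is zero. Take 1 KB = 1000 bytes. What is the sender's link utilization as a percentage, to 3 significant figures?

t_tx = L/R = 59200/474000000 = 0.000124895 s.
t_prop = 54/300000000 = 1.8e-07 s; RTT = 3.6e-07 s.
Cycle = t_tx + RTT = 0.000125255 s.
Utilization = t_tx / cycle = 0.000124895/0.000125255 = 99.7 %.

99.7 %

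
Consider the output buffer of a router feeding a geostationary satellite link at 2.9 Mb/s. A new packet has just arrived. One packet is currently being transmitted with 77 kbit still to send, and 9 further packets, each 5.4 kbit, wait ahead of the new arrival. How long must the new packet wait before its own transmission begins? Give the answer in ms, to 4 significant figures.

43.31 ms

Each queued packet: L/R = 5400/2900000 = 1.86207 ms.
9 queued → 16.7586 ms.
Plus remaining 77000 bits of current packet: 26.5517 ms.
Queuing delay = 43.31 ms.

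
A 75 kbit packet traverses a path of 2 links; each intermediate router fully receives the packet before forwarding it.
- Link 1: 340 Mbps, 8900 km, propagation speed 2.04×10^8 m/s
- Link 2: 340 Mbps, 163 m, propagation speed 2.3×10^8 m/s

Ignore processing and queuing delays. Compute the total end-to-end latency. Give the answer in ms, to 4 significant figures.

L = 75000 bits.
Transmission delay per hop = L/R = 75000/340000000 = 0.220588 ms; 2 hops → 0.441176 ms.
Propagation delays (d/s per hop): 43.6275, 0.000708696 ms; sum = 43.6282 ms.
End-to-end = 44.07 ms.

44.07 ms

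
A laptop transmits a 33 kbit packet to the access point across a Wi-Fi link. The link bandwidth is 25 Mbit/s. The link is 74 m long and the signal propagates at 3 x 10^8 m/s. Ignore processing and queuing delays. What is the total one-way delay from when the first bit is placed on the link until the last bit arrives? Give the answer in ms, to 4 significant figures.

1.320 ms

L = 33000 bits.
Transmission delay = L/R = 33000 / 25000000 = 1.32 ms.
Propagation delay = d/s = 74 m / 300000000 m/s = 0.000246667 ms.
Total = 1.320 ms.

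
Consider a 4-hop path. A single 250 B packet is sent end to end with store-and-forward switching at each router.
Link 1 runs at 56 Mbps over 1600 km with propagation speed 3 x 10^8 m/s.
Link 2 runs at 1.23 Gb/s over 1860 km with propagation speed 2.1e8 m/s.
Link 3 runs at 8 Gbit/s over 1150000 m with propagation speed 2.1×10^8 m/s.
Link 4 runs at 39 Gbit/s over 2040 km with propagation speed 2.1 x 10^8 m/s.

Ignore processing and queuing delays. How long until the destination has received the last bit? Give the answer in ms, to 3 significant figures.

29.4 ms

L = 250 × 8 = 2000 bits.
Transmission delays (L/R per hop): 0.0357143, 0.00162602, 0.00025, 5.12821e-05 ms; sum = 0.0376416 ms.
Propagation delays (d/s per hop): 5.33333, 8.85714, 5.47619, 9.71429 ms; sum = 29.381 ms.
End-to-end = 29.4 ms.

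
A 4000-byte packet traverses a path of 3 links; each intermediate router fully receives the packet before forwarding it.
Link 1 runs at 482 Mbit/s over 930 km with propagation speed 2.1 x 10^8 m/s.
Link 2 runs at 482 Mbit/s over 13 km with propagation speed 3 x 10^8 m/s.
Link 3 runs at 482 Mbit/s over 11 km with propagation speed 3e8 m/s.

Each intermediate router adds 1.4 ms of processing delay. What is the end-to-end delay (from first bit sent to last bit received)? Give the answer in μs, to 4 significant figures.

7508 μs

L = 4000 × 8 = 32000 bits.
Transmission delay per hop = L/R = 32000/482000000 = 66.39 μs; 3 hops → 199.17 μs.
Propagation delays (d/s per hop): 4428.57, 43.3333, 36.6667 μs; sum = 4508.57 μs.
Processing at 2 router(s): 2 × 1.4 ms = 2800 μs.
End-to-end = 7508 μs.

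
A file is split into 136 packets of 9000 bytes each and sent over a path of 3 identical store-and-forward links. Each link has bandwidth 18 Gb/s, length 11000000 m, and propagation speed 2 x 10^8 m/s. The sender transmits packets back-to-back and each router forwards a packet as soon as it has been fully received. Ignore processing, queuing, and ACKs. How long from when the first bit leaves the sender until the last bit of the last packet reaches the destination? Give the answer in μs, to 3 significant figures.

166000 μs

Per-hop transmission t_tx = L/R = 72000/18000000000 = 4 μs.
Per-hop propagation t_prop = 11000000/200000000 = 55000 μs.
Pipeline fill: first packet needs 3·t_tx to clear all hops; remaining 135 packets each add one t_tx.
Total = (3+136-1)·t_tx + 3·t_prop = 138·4 + 3·55000 = 166000 μs.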